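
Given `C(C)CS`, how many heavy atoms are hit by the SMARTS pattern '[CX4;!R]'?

The query [CX4;!R] means: aliphatic carbon with four total connections, not in a ring.
Check the 4 heavy atoms by environment: 3× C (X4, acyclic) → match; 1× S (X2, acyclic) → no.
That gives 3 matching atoms.

3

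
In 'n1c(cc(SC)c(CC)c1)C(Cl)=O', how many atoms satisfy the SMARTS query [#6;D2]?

3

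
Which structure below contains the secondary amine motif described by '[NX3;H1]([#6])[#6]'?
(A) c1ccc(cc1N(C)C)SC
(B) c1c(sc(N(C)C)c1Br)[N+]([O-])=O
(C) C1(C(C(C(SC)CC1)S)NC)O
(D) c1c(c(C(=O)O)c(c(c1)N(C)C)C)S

C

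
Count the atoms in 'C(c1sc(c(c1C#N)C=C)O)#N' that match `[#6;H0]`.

The query [#6;H0] means: any carbon with no attached hydrogen.
Check the 12 heavy atoms by environment: 1× s (aromatic, H0) → no; 4× c (aromatic, H0) → match; 2× C (H0) → match; 2× N (H0) → no; 1× C (H1) → no; 1× C (H2) → no; 1× O (H1) → no.
Summing the matching environments: 4 + 2 = 6 matching atoms.

6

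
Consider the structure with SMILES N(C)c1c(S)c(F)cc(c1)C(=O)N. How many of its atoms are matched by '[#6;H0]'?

5

The query [#6;H0] means: any carbon with no attached hydrogen.
Check the 13 heavy atoms by environment: 4× c (aromatic, H0) → match; 2× c (aromatic, H1) → no; 1× F (H0) → no; 1× S (H1) → no; 1× N (H1) → no; 1× C (H3) → no; 1× C (H0) → match; 1× O (H0) → no; 1× N (H2) → no.
Summing the matching environments: 4 + 1 = 5 matching atoms.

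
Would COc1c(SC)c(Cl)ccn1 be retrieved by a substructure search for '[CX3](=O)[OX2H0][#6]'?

The pattern [CX3](=O)[OX2H0][#6] describes a carbonyl carbon bonded to an oxygen that is itself bonded to carbon (no H on that O) — an ester.
The closest candidate here is a methoxy ether (-OCH3), but the ether oxygen is not adjacent to a C=O carbon. No other fragment satisfies the full query, so there is no match.

No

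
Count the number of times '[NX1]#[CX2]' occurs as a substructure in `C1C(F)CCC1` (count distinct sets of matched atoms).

0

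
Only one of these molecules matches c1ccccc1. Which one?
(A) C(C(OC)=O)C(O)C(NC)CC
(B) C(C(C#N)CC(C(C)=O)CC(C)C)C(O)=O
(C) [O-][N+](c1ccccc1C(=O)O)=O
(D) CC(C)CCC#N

c1ccccc1 describes six aromatic carbons in a ring (a benzene ring).
(A) has a methyl group (-CH3) but no six-membered all-carbon aromatic ring is present.
(B) has a methyl group (-CH3) but no six-membered all-carbon aromatic ring is present.
(C) contains the required atom environment, so the pattern matches.
(D) has a methyl group (-CH3) but no six-membered all-carbon aromatic ring is present.
So the answer is (C).

C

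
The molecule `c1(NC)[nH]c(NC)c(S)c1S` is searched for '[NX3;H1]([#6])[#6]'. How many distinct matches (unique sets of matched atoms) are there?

[NX3;H1]([#6])[#6] is the SMARTS for a secondary amine: a trivalent nitrogen with one H, bonded to two carbons.
The molecule carries 2 separate instances of an N-methylamino group (-NHCH3) meeting every constraint; each maps to a distinct set of atoms, giving 2 matches.

2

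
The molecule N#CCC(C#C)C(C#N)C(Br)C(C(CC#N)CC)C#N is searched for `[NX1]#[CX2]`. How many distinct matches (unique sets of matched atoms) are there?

4

[NX1]#[CX2] is the SMARTS for a nitrile: a nitrogen triple-bonded to a two-connected carbon.
The molecule carries 4 separate instances of a nitrile (-C#N) meeting every constraint; each maps to a distinct set of atoms, giving 4 matches.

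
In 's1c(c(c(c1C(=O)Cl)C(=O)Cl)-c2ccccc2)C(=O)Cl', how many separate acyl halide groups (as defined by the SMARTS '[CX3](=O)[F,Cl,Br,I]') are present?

3

[CX3](=O)[F,Cl,Br,I] is the SMARTS for an acyl halide: a carbonyl carbon bonded to a halogen.
The molecule carries 3 separate instances of an acyl chloride (-C(=O)Cl) meeting every constraint; each maps to a distinct set of atoms, giving 3 matches.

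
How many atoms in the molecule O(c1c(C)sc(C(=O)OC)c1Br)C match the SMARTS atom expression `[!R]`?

The query [!R] means: !R matches any atom not in a ring.
Check the 13 heavy atoms by environment: 1× s (aromatic, in 5-ring) → no; 4× c (aromatic, in 5-ring) → no; 1× Br (acyclic) → match; 3× O (acyclic) → match; 4× C (acyclic) → match.
Summing the matching environments: 1 + 3 + 4 = 8 matching atoms.

8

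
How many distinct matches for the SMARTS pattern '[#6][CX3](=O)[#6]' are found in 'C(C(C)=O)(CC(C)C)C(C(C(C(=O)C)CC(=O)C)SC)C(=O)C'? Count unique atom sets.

4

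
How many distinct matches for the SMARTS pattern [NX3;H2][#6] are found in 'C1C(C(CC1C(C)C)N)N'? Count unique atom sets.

2

[NX3;H2][#6] is the SMARTS for a primary amine: a trivalent nitrogen with two H attached to carbon.
The molecule carries 2 separate instances of a primary amino group (-NH2) meeting every constraint; each maps to a distinct set of atoms, giving 2 matches.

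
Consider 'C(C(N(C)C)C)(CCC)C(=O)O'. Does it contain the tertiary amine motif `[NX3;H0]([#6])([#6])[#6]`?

Yes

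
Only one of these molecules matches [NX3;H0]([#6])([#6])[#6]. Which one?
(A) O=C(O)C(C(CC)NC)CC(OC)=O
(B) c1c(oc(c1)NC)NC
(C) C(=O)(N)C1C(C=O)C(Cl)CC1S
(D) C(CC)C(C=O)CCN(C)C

D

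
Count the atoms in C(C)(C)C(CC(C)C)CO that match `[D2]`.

2

The query [D2] means: atom with exactly two heavy-atom neighbours.
Check the 10 heavy atoms by environment: 2× C (D2) → match; 3× C (D3) → no; 4× C (D1) → no; 1× O (D1) → no.
That gives 2 matching atoms.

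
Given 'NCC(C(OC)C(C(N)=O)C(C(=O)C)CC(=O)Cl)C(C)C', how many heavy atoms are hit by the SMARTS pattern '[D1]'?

10

Check the 21 heavy atoms by environment: 2× C (D2) → no; 8× C (D3) → no; 3× O (D1) → match; 2× N (D1) → match; 1× Cl (D1) → match; 4× C (D1) → match; 1× O (D2) → no.
Summing the matching environments: 3 + 2 + 1 + 4 = 10 matching atoms.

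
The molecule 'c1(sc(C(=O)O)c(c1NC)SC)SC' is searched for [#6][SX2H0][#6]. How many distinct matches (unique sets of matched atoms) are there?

2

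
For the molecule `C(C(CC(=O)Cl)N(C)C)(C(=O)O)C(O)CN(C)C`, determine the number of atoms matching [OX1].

2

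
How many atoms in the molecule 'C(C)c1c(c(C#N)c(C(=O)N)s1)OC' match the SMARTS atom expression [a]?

The query [a] means: a matches any aromatic atom.
Check the 14 heavy atoms by environment: 1× s (aromatic) → match; 4× c (aromatic) → match; 5× C → no; 2× O → no; 2× N → no.
Summing the matching environments: 1 + 4 = 5 matching atoms.

5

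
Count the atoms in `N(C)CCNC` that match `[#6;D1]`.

The query [#6;D1] means: carbon bonded to exactly one heavy atom.
Check the 6 heavy atoms by environment: 2× C (D2) → no; 2× N (D2) → no; 2× C (D1) → match.
That gives 2 matching atoms.

2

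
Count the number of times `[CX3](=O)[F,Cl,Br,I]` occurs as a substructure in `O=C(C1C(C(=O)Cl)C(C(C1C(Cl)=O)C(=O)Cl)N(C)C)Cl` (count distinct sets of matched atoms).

4

[CX3](=O)[F,Cl,Br,I] is the SMARTS for an acyl halide: a carbonyl carbon bonded to a halogen.
The molecule carries 4 separate instances of an acyl chloride (-C(=O)Cl) meeting every constraint; each maps to a distinct set of atoms, giving 4 matches.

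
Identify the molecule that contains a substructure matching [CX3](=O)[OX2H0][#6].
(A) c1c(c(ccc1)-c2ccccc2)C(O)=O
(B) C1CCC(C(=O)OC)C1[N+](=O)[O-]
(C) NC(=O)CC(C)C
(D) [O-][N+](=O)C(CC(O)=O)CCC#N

[CX3](=O)[OX2H0][#6] describes a carbonyl carbon bonded to an oxygen that is itself bonded to carbon (no H on that O) (an ester).
(A) has a carboxylic acid group (-C(=O)OH) but the singly-bonded O carries H (OX2H1, not H0).
(B) contains a methyl-ester group (-C(=O)OCH3), which satisfies every atom and bond constraint.
(C) has a primary amide (-C(=O)NH2) but the carbonyl is bonded to N, not to an O-C linkage.
(D) has a carboxylic acid group (-C(=O)OH) but the singly-bonded O carries H (OX2H1, not H0).
So the answer is (B).

B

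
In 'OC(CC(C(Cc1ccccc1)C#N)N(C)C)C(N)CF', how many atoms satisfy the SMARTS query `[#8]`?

The query [#8] means: #8 matches any oxygen atom.
Check the 21 heavy atoms by environment: 10× C → no; 3× N → no; 1× O → match; 1× F → no; 6× c (aromatic) → no.
That gives 1 matching atom.

1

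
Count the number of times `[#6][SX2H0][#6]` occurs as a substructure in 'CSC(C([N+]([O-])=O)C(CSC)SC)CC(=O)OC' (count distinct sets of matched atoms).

3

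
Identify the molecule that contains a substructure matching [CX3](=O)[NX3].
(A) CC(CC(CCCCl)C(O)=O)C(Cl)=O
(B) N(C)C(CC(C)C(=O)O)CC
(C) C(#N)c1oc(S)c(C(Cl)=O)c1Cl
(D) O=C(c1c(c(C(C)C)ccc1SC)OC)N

D

[CX3](=O)[NX3] describes a carbonyl carbon bonded to a trivalent nitrogen (an amide).
(A) has a carboxylic acid group (-C(=O)OH) but the carbonyl is bonded to O, not to an NX3 nitrogen.
(B) has a carboxylic acid group (-C(=O)OH) but the carbonyl is bonded to O, not to an NX3 nitrogen.
(C) has a nitrile (-C#N) but the nitrile N is NX1 (triple-bonded), not NX3.
(D) contains a primary amide (-C(=O)NH2), which satisfies every atom and bond constraint.
So the answer is (D).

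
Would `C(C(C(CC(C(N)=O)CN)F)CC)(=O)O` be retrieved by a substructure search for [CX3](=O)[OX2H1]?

The pattern [CX3](=O)[OX2H1] describes an sp2 carbon double-bonded to O and single-bonded to an -OH oxygen — a carboxylic acid.
The molecule carries a carboxylic acid group (-C(=O)OH), whose atoms satisfy every constraint of the query, so the pattern matches.

Yes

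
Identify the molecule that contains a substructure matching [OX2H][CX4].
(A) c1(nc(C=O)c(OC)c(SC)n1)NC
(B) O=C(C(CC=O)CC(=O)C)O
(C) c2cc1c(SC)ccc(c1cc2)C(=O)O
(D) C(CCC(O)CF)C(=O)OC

[OX2H][CX4] describes a hydroxyl oxygen bound to an sp3 (X4) carbon (an aliphatic alcohol).
(A) has a methoxy ether (-OCH3) but the oxygen has H0 (ether), not H1.
(B) has a carboxylic acid group (-C(=O)OH) but the -OH is on a CX3 carbonyl carbon, not a CX4 carbon.
(C) has a carboxylic acid group (-C(=O)OH) but the -OH is on a CX3 carbonyl carbon, not a CX4 carbon.
(D) contains a hydroxyl group (-OH), which satisfies every atom and bond constraint.
So the answer is (D).

D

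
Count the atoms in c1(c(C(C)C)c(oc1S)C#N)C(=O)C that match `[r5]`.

5

Check the 14 heavy atoms by environment: 1× o (aromatic, in 5-ring) → match; 4× c (aromatic, in 5-ring) → match; 6× C (acyclic) → no; 1× N (acyclic) → no; 1× O (acyclic) → no; 1× S (acyclic) → no.
Summing the matching environments: 1 + 4 = 5 matching atoms.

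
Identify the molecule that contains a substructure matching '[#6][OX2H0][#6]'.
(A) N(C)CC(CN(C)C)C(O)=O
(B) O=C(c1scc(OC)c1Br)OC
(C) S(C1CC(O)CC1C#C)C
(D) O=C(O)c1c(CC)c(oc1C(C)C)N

B

[#6][OX2H0][#6] describes an aliphatic oxygen bridging two carbons with no H on the oxygen (an ether).
(A) has a carboxylic acid group (-C(=O)OH) but the -OH oxygen has H1; the =O is OX1, not OX2.
(B) contains a methoxy ether (-OCH3), which satisfies every atom and bond constraint.
(C) has a hydroxyl group (-OH) but the oxygen has H1, not H0 bridging two carbons.
(D) has a carboxylic acid group (-C(=O)OH) but the -OH oxygen has H1; the =O is OX1, not OX2.
So the answer is (B).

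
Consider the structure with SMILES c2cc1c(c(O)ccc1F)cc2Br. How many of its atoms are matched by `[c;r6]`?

10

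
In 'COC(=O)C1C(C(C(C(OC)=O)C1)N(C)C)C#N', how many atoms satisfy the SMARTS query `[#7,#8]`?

6

Check the 18 heavy atoms by environment: 12× C → no; 4× O → match; 2× N → match.
Summing the matching environments: 4 + 2 = 6 matching atoms.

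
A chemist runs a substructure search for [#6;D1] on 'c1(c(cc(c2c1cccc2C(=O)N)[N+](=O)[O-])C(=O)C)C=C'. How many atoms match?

2

The query [#6;D1] means: carbon bonded to exactly one heavy atom.
Check the 21 heavy atoms by environment: 6× c (aromatic, D3) → no; 4× c (aromatic, D2) → no; 2× C (D3) → no; 3× O (D1) → no; 1× N (D1) → no; 1× N (charge +1, D3) → no; 1× O (charge -1, D1) → no; 2× C (D1) → match; 1× C (D2) → no.
That gives 2 matching atoms.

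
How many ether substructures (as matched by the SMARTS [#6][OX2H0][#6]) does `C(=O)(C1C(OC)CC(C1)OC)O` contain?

2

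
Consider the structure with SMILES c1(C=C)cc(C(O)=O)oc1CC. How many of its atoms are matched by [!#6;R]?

1

The query [!#6;R] means: non-carbon atom that is part of a ring.
Check the 12 heavy atoms by environment: 1× o (aromatic, in 5-ring) → match; 4× c (aromatic, in 5-ring) → no; 5× C (acyclic) → no; 2× O (acyclic) → no.
That gives 1 matching atom.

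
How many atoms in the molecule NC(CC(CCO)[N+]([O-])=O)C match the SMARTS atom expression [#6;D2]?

3

The query [#6;D2] means: any carbon bonded to exactly two heavy atoms.
Check the 11 heavy atoms by environment: 3× C (D2) → match; 2× C (D3) → no; 1× C (D1) → no; 1× N (D1) → no; 2× O (D1) → no; 1× N (charge +1, D3) → no; 1× O (charge -1, D1) → no.
That gives 3 matching atoms.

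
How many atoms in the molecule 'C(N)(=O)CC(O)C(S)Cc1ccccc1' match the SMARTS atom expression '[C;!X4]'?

1

The query [C;!X4] means: aliphatic carbon that does not have four total connections.
Check the 15 heavy atoms by environment: 4× C (X4) → no; 1× C (X3) → match; 1× O (X1) → no; 1× N (X3) → no; 6× c (aromatic, X3) → no; 1× O (X2) → no; 1× S (X2) → no.
That gives 1 matching atom.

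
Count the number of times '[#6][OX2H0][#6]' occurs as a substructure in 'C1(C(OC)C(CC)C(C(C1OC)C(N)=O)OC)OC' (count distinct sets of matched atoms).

4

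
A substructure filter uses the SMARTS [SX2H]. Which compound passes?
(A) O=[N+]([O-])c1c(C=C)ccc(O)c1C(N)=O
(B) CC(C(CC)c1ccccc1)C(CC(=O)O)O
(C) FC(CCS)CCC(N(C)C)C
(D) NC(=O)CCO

[SX2H] describes an aliphatic sulfur with two connections, one being H (a thiol).
(A) has a hydroxyl group (-OH) but it is an -OH, not an -SH.
(B) has a hydroxyl group (-OH) but it is an -OH, not an -SH.
(C) contains a thiol (-SH), which satisfies every atom and bond constraint.
(D) has a hydroxyl group (-OH) but it is an -OH, not an -SH.
So the answer is (C).

C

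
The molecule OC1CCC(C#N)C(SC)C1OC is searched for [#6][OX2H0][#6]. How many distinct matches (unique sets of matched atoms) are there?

[#6][OX2H0][#6] is the SMARTS for an ether: an aliphatic oxygen bridging two carbons with no H on the oxygen.
Exactly one fragment in the molecule meets all constraints, giving 1 match.

1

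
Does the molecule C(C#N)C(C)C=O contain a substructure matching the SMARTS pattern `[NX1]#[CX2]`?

Yes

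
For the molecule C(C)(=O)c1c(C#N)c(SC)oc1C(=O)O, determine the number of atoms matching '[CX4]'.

2

The query [CX4] means: C with X4: aliphatic carbon with exactly 4 total connections (bonds + H).
Check the 15 heavy atoms by environment: 1× o (aromatic, X2) → no; 4× c (aromatic, X3) → no; 1× C (X2) → no; 1× N (X1) → no; 2× C (X3) → no; 2× O (X1) → no; 1× O (X2) → no; 2× C (X4) → match; 1× S (X2) → no.
That gives 2 matching atoms.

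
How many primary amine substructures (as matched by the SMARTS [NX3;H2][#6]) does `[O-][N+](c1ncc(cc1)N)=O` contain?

[NX3;H2][#6] is the SMARTS for a primary amine: a trivalent nitrogen with two H attached to carbon.
Exactly one fragment in the molecule meets all constraints, giving 1 match.

1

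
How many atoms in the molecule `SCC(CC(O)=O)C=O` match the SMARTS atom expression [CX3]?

The query [CX3] means: C with X3: aliphatic carbon with exactly 3 total connections.
Check the 9 heavy atoms by environment: 3× C (X4) → no; 2× C (X3) → match; 2× O (X1) → no; 1× O (X2) → no; 1× S (X2) → no.
That gives 2 matching atoms.

2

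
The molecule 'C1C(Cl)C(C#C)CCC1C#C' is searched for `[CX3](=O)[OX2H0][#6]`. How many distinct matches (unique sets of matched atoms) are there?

[CX3](=O)[OX2H0][#6] is the SMARTS for an ester: a carbonyl carbon bonded to an oxygen that is itself bonded to carbon (no H on that O).
No fragment in the molecule satisfies every constraint, giving 0 matches.

0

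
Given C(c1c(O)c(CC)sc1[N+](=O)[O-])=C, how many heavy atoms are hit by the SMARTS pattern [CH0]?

0

The query [CH0] means: aliphatic carbon with no attached hydrogen.
Check the 13 heavy atoms by environment: 1× s (aromatic, H0) → no; 4× c (aromatic, H0) → no; 1× C (H1) → no; 2× C (H2) → no; 1× C (H3) → no; 1× N (charge +1, H0) → no; 1× O (charge -1, H0) → no; 1× O (H0) → no; 1× O (H1) → no.
No environment satisfies the query, so 0 matching atoms.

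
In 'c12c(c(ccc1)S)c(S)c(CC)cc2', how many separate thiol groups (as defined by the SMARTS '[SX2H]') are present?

2

[SX2H] is the SMARTS for a thiol: an aliphatic sulfur with two connections, one being H.
The molecule carries 2 separate instances of a thiol (-SH) meeting every constraint; each maps to a distinct set of atoms, giving 2 matches.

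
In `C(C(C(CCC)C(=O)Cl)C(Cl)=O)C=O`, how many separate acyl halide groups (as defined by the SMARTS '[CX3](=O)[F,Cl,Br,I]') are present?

2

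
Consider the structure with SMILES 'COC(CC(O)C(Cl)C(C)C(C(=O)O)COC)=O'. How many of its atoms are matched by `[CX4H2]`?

The query [CX4H2] means: sp3 carbon (X4) with exactly two hydrogens.
Check the 18 heavy atoms by environment: 2× C (H2, X4) → match; 4× C (H1, X4) → no; 2× C (H0, X3) → no; 2× O (H0, X1) → no; 2× O (H1, X2) → no; 2× O (H0, X2) → no; 3× C (H3, X4) → no; 1× Cl (H0, X1) → no.
That gives 2 matching atoms.

2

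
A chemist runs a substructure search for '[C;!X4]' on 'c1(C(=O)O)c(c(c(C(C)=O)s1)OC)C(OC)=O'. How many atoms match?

The query [C;!X4] means: aliphatic carbon that does not have four total connections.
Check the 17 heavy atoms by environment: 1× s (aromatic, X2) → no; 4× c (aromatic, X3) → no; 3× C (X3) → match; 3× O (X1) → no; 3× C (X4) → no; 3× O (X2) → no.
That gives 3 matching atoms.

3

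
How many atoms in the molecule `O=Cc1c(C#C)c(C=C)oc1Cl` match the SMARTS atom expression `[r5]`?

5

Check the 12 heavy atoms by environment: 1× o (aromatic, in 5-ring) → match; 4× c (aromatic, in 5-ring) → match; 5× C (acyclic) → no; 1× Cl (acyclic) → no; 1× O (acyclic) → no.
Summing the matching environments: 1 + 4 = 5 matching atoms.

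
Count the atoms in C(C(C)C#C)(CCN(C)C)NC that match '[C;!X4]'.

The query [C;!X4] means: aliphatic carbon that does not have four total connections.
Check the 12 heavy atoms by environment: 8× C (X4) → no; 2× N (X3) → no; 2× C (X2) → match.
That gives 2 matching atoms.

2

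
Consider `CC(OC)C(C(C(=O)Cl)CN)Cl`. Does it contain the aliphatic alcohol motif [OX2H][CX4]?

No

The pattern [OX2H][CX4] describes a hydroxyl oxygen bound to an sp3 (X4) carbon — an aliphatic alcohol.
The closest candidate here is a methoxy ether (-OCH3), but the oxygen has H0 (ether), not H1. No other fragment satisfies the full query, so there is no match.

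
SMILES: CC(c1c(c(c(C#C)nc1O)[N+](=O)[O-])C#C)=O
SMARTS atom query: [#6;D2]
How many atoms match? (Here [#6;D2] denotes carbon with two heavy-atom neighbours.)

2

The query [#6;D2] means: any carbon bonded to exactly two heavy atoms.
Check the 17 heavy atoms by environment: 1× n (aromatic, D2) → no; 5× c (aromatic, D3) → no; 1× C (D3) → no; 3× O (D1) → no; 3× C (D1) → no; 2× C (D2) → match; 1× N (charge +1, D3) → no; 1× O (charge -1, D1) → no.
That gives 2 matching atoms.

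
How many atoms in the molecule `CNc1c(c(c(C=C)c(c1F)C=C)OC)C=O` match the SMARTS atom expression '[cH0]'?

6

The query [cH0] means: aromatic carbon with no attached hydrogen (substituted or ring-fusion).
Check the 17 heavy atoms by environment: 6× c (aromatic, H0) → match; 3× C (H1) → no; 2× O (H0) → no; 1× N (H1) → no; 2× C (H3) → no; 2× C (H2) → no; 1× F (H0) → no.
That gives 6 matching atoms.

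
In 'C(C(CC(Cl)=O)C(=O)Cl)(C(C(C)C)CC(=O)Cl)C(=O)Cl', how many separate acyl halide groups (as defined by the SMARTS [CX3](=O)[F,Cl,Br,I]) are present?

4

[CX3](=O)[F,Cl,Br,I] is the SMARTS for an acyl halide: a carbonyl carbon bonded to a halogen.
The molecule carries 4 separate instances of an acyl chloride (-C(=O)Cl) meeting every constraint; each maps to a distinct set of atoms, giving 4 matches.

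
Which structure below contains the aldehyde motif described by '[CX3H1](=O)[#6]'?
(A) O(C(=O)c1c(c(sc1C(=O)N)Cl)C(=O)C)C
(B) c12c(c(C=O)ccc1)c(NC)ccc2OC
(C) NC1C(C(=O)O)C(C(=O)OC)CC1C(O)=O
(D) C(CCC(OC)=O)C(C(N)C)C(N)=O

[CX3H1](=O)[#6] describes an sp2 carbon with one H, double-bonded to O and single-bonded to carbon (an aldehyde).
(A) has an acetyl/ketone group (-C(=O)CH3) but the carbonyl carbon has H0 (two carbon neighbours), not H1.
(B) contains an aldehyde (-CHO), which satisfies every atom and bond constraint.
(C) has a carboxylic acid group (-C(=O)OH) but the carbonyl carbon has H0 and is bonded to O, not H1.
(D) has a methyl-ester group (-C(=O)OCH3) but the carbonyl carbon has H0, not H1.
So the answer is (B).

B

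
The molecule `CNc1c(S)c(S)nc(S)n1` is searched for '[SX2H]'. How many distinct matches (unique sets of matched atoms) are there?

3

[SX2H] is the SMARTS for a thiol: an aliphatic sulfur with two connections, one being H.
The molecule carries 3 separate instances of a thiol (-SH) meeting every constraint; each maps to a distinct set of atoms, giving 3 matches.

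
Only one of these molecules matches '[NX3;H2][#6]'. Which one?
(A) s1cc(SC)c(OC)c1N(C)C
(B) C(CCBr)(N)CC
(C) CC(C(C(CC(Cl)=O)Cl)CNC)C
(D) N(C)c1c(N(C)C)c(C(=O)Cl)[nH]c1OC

B

[NX3;H2][#6] describes a trivalent nitrogen with two H attached to carbon (a primary amine).
(A) has a dimethylamino group (-N(CH3)2) but the nitrogen has H0, not H2.
(B) contains a primary amino group (-NH2), which satisfies every atom and bond constraint.
(C) has an N-methylamino group (-NHCH3) but the nitrogen bears two carbons and only one H (H1), not H2.
(D) has a dimethylamino group (-N(CH3)2) but the nitrogen has H0, not H2.
So the answer is (B).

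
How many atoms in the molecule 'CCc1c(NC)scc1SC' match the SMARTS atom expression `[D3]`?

The query [D3] means: atom with exactly three heavy-atom neighbours.
Check the 11 heavy atoms by environment: 1× s (aromatic, D2) → no; 1× c (aromatic, D2) → no; 3× c (aromatic, D3) → match; 1× C (D2) → no; 3× C (D1) → no; 1× S (D2) → no; 1× N (D2) → no.
That gives 3 matching atoms.

3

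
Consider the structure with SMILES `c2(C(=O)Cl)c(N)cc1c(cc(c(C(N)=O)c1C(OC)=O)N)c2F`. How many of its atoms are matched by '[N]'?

The query [N] means: uppercase N matches aliphatic (non-aromatic) nitrogen only.
Check the 23 heavy atoms by environment: 10× c (aromatic) → no; 4× C → no; 4× O → no; 1× Cl → no; 3× N → match; 1× F → no.
That gives 3 matching atoms.

3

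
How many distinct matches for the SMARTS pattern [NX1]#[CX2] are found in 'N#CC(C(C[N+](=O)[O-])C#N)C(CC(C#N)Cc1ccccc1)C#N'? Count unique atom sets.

4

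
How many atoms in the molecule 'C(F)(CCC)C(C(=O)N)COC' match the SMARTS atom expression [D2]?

4

Check the 12 heavy atoms by environment: 3× C (D2) → match; 3× C (D3) → no; 1× O (D1) → no; 1× N (D1) → no; 2× C (D1) → no; 1× F (D1) → no; 1× O (D2) → match.
Summing the matching environments: 3 + 1 = 4 matching atoms.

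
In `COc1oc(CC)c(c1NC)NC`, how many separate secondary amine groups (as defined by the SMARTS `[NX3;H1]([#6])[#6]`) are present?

[NX3;H1]([#6])[#6] is the SMARTS for a secondary amine: a trivalent nitrogen with one H, bonded to two carbons.
The molecule carries 2 separate instances of an N-methylamino group (-NHCH3) meeting every constraint; each maps to a distinct set of atoms, giving 2 matches.

2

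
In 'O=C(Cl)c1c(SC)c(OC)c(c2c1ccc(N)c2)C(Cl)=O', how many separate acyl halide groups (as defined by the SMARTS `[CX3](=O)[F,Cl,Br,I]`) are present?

[CX3](=O)[F,Cl,Br,I] is the SMARTS for an acyl halide: a carbonyl carbon bonded to a halogen.
The molecule carries 2 separate instances of an acyl chloride (-C(=O)Cl) meeting every constraint; each maps to a distinct set of atoms, giving 2 matches.

2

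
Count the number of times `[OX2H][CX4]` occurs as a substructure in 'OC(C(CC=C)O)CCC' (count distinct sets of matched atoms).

2

[OX2H][CX4] is the SMARTS for an aliphatic alcohol: a hydroxyl oxygen bound to an sp3 (X4) carbon.
The molecule carries 2 separate instances of a hydroxyl group (-OH) meeting every constraint; each maps to a distinct set of atoms, giving 2 matches.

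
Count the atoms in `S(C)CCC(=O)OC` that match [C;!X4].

1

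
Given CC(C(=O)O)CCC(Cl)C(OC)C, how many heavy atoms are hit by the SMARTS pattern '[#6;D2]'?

2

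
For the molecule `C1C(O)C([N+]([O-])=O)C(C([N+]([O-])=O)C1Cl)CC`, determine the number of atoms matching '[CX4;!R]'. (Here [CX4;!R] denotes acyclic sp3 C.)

The query [CX4;!R] means: aliphatic carbon with four total connections, not in a ring.
Check the 16 heavy atoms by environment: 6× C (X4, in 6-ring) → no; 2× N (charge +1, X3, acyclic) → no; 2× O (charge -1, X1, acyclic) → no; 2× O (X1, acyclic) → no; 1× Cl (X1, acyclic) → no; 1× O (X2, acyclic) → no; 2× C (X4, acyclic) → match.
That gives 2 matching atoms.

2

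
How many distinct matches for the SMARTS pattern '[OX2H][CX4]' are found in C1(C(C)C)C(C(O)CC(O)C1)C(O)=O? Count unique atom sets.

2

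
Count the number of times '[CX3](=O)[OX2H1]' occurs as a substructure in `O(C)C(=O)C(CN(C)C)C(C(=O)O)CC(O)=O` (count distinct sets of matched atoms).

[CX3](=O)[OX2H1] is the SMARTS for a carboxylic acid: an sp2 carbon double-bonded to O and single-bonded to an -OH oxygen.
The molecule carries 2 separate instances of a carboxylic acid group (-C(=O)OH) meeting every constraint; each maps to a distinct set of atoms, giving 2 matches.

2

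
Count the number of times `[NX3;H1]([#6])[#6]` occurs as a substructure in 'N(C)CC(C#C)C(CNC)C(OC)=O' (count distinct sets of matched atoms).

[NX3;H1]([#6])[#6] is the SMARTS for a secondary amine: a trivalent nitrogen with one H, bonded to two carbons.
The molecule carries 2 separate instances of an N-methylamino group (-NHCH3) meeting every constraint; each maps to a distinct set of atoms, giving 2 matches.

2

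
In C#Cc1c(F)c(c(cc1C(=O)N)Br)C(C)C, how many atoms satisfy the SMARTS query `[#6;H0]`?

The query [#6;H0] means: any carbon with no attached hydrogen.
Check the 16 heavy atoms by environment: 1× c (aromatic, H1) → no; 5× c (aromatic, H0) → match; 1× F (H0) → no; 2× C (H0) → match; 2× C (H1) → no; 1× Br (H0) → no; 2× C (H3) → no; 1× O (H0) → no; 1× N (H2) → no.
Summing the matching environments: 5 + 2 = 7 matching atoms.

7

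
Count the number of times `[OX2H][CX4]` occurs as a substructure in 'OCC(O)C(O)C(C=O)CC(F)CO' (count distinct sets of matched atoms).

4

[OX2H][CX4] is the SMARTS for an aliphatic alcohol: a hydroxyl oxygen bound to an sp3 (X4) carbon.
The molecule carries 4 separate instances of a hydroxyl group (-OH) meeting every constraint; each maps to a distinct set of atoms, giving 4 matches.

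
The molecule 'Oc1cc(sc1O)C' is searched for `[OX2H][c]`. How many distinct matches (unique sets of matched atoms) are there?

2

[OX2H][c] is the SMARTS for a phenol: a hydroxyl oxygen attached to an aromatic carbon.
The molecule carries 2 separate instances of a hydroxyl group (-OH) meeting every constraint; each maps to a distinct set of atoms, giving 2 matches.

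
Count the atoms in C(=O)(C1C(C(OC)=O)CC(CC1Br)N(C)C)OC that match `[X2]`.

2

The query [X2] means: any atom with exactly two total connections (bonds + H).
Check the 18 heavy atoms by environment: 10× C (X4) → no; 2× C (X3) → no; 2× O (X1) → no; 2× O (X2) → match; 1× N (X3) → no; 1× Br (X1) → no.
That gives 2 matching atoms.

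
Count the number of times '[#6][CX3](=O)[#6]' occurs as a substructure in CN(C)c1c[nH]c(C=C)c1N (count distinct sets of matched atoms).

0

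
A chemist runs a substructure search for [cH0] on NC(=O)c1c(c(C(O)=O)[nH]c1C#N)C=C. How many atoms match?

4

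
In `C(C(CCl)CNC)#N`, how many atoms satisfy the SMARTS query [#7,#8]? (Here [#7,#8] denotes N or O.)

The query [#7,#8] means: nitrogen or oxygen (comma = OR).
Check the 8 heavy atoms by environment: 5× C → no; 2× N → match; 1× Cl → no.
That gives 2 matching atoms.

2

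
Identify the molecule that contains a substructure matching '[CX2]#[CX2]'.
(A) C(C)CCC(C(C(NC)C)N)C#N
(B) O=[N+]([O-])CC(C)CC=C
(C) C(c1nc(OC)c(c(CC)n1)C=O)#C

[CX2]#[CX2] describes a carbon-carbon triple bond (an alkyne).
(A) has a nitrile (-C#N) but the triple bond is C#N, not C#C.
(B) has a vinyl group (-CH=CH2) but the C=C is a double bond; both carbons are CX3, not CX2.
(C) contains an ethynyl group (-C#CH), which satisfies every atom and bond constraint.
So the answer is (C).

C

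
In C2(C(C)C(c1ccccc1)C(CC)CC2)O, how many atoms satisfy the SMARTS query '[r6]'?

12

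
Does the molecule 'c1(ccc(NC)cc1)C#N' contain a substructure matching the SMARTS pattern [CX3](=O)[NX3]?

No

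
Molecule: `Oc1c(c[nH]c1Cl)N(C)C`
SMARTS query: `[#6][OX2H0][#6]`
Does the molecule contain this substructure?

No

The pattern [#6][OX2H0][#6] describes an aliphatic oxygen bridging two carbons with no H on the oxygen — an ether.
The closest candidate here is a hydroxyl group (-OH), but the oxygen has H1, not H0 bridging two carbons. No other fragment satisfies the full query, so there is no match.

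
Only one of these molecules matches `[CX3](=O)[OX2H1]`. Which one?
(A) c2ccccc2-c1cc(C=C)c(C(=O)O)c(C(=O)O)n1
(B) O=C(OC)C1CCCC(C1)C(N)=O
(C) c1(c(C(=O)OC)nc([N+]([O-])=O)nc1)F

A

[CX3](=O)[OX2H1] describes an sp2 carbon double-bonded to O and single-bonded to an -OH oxygen (a carboxylic acid).
(A) contains a carboxylic acid group (-C(=O)OH), which satisfies every atom and bond constraint.
(B) has a methyl-ester group (-C(=O)OCH3) but the singly-bonded O has no H (OX2H0, not OX2H1).
(C) has a methyl-ester group (-C(=O)OCH3) but the singly-bonded O has no H (OX2H0, not OX2H1).
So the answer is (A).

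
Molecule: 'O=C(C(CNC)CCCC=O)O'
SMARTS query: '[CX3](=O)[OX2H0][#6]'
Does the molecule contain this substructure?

No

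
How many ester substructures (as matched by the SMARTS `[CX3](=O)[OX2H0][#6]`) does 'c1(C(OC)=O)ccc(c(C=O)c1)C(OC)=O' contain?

[CX3](=O)[OX2H0][#6] is the SMARTS for an ester: a carbonyl carbon bonded to an oxygen that is itself bonded to carbon (no H on that O).
The molecule carries 2 separate instances of a methyl-ester group (-C(=O)OCH3) meeting every constraint; each maps to a distinct set of atoms, giving 2 matches.

2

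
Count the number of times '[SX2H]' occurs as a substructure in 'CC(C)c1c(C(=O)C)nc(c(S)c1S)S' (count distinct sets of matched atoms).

[SX2H] is the SMARTS for a thiol: an aliphatic sulfur with two connections, one being H.
The molecule carries 3 separate instances of a thiol (-SH) meeting every constraint; each maps to a distinct set of atoms, giving 3 matches.

3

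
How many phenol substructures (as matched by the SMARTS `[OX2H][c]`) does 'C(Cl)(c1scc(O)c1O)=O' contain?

2

[OX2H][c] is the SMARTS for a phenol: a hydroxyl oxygen attached to an aromatic carbon.
The molecule carries 2 separate instances of a hydroxyl group (-OH) meeting every constraint; each maps to a distinct set of atoms, giving 2 matches.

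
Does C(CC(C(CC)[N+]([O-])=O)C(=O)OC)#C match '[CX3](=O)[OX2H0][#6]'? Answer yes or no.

Yes

The pattern [CX3](=O)[OX2H0][#6] describes a carbonyl carbon bonded to an oxygen that is itself bonded to carbon (no H on that O) — an ester.
The molecule carries a methyl-ester group (-C(=O)OCH3), whose atoms satisfy every constraint of the query, so the pattern matches.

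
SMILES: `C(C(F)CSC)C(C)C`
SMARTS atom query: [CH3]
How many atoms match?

The query [CH3] means: aliphatic carbon with exactly three hydrogens.
Check the 9 heavy atoms by environment: 2× C (H2) → no; 2× C (H1) → no; 3× C (H3) → match; 1× S (H0) → no; 1× F (H0) → no.
That gives 3 matching atoms.

3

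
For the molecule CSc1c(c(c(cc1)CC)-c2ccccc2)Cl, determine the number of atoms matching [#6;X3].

12

Check the 17 heavy atoms by environment: 12× c (aromatic, X3) → match; 1× S (X2) → no; 3× C (X4) → no; 1× Cl (X1) → no.
That gives 12 matching atoms.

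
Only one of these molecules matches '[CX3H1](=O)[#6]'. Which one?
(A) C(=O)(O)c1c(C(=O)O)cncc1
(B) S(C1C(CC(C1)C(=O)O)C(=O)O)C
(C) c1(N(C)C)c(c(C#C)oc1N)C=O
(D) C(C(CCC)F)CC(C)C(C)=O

C

[CX3H1](=O)[#6] describes an sp2 carbon with one H, double-bonded to O and single-bonded to carbon (an aldehyde).
(A) has a carboxylic acid group (-C(=O)OH) but the carbonyl carbon has H0 and is bonded to O, not H1.
(B) has a carboxylic acid group (-C(=O)OH) but the carbonyl carbon has H0 and is bonded to O, not H1.
(C) contains an aldehyde (-CHO), which satisfies every atom and bond constraint.
(D) has an acetyl/ketone group (-C(=O)CH3) but the carbonyl carbon has H0 (two carbon neighbours), not H1.
So the answer is (C).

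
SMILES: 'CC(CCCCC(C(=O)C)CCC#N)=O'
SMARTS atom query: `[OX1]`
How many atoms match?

2

The query [OX1] means: aliphatic oxygen with one total connection — typically a carbonyl =O or an oxide.
Check the 15 heavy atoms by environment: 9× C (X4) → no; 2× C (X3) → no; 2× O (X1) → match; 1× C (X2) → no; 1× N (X1) → no.
That gives 2 matching atoms.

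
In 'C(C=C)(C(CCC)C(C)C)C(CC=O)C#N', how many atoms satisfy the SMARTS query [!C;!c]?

The query [!C;!c] means: neither aliphatic nor aromatic carbon — same as [!#6].
Check the 16 heavy atoms by environment: 14× C → no; 1× O → match; 1× N → match.
Summing the matching environments: 1 + 1 = 2 matching atoms.

2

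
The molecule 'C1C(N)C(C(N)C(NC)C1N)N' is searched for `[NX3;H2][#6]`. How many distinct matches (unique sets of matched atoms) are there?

4

[NX3;H2][#6] is the SMARTS for a primary amine: a trivalent nitrogen with two H attached to carbon.
The molecule carries 4 separate instances of a primary amino group (-NH2) meeting every constraint; each maps to a distinct set of atoms, giving 4 matches.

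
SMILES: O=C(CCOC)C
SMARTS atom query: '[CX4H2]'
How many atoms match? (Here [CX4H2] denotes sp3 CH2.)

2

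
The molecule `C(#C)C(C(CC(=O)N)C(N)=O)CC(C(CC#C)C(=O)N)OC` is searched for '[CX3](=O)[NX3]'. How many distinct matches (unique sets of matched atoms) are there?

[CX3](=O)[NX3] is the SMARTS for an amide: a carbonyl carbon bonded to a trivalent nitrogen.
The molecule carries 3 separate instances of a primary amide (-C(=O)NH2) meeting every constraint; each maps to a distinct set of atoms, giving 3 matches.

3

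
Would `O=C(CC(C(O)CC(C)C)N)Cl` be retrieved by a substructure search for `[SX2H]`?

No

The pattern [SX2H] describes an aliphatic sulfur with two connections, one being H — a thiol.
The closest candidate here is a hydroxyl group (-OH), but it is an -OH, not an -SH. No other fragment satisfies the full query, so there is no match.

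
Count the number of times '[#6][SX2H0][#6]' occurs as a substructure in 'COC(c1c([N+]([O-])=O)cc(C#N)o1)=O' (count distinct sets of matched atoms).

0

[#6][SX2H0][#6] is the SMARTS for a thioether: an aliphatic sulfur bridging two carbons with no H on the sulfur.
No fragment in the molecule satisfies every constraint, giving 0 matches.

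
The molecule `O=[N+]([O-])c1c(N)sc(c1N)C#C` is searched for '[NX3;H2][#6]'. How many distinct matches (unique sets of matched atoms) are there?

2

[NX3;H2][#6] is the SMARTS for a primary amine: a trivalent nitrogen with two H attached to carbon.
The molecule carries 2 separate instances of a primary amino group (-NH2) meeting every constraint; each maps to a distinct set of atoms, giving 2 matches.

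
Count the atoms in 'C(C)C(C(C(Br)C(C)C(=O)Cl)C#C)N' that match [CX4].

7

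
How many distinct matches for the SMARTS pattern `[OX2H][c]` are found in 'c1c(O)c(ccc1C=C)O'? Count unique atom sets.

2

[OX2H][c] is the SMARTS for a phenol: a hydroxyl oxygen attached to an aromatic carbon.
The molecule carries 2 separate instances of a hydroxyl group (-OH) meeting every constraint; each maps to a distinct set of atoms, giving 2 matches.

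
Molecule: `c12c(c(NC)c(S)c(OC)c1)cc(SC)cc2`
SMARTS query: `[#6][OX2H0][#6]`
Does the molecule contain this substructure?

The pattern [#6][OX2H0][#6] describes an aliphatic oxygen bridging two carbons with no H on the oxygen — an ether.
The molecule carries a methoxy ether (-OCH3), whose atoms satisfy every constraint of the query, so the pattern matches.

Yes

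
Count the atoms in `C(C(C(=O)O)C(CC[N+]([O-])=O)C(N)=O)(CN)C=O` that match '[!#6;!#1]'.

The query [!#6;!#1] means: not carbon and not hydrogen — any heteroatom.
Check the 18 heavy atoms by environment: 9× C → no; 1× N (charge +1) → match; 1× O (charge -1) → match; 5× O → match; 2× N → match.
Summing the matching environments: 1 + 1 + 5 + 2 = 9 matching atoms.

9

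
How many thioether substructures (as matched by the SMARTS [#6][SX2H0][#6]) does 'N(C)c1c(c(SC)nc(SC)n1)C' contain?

2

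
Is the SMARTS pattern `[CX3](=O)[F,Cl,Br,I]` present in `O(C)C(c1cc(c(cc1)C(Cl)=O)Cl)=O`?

Yes

The pattern [CX3](=O)[F,Cl,Br,I] describes a carbonyl carbon bonded to a halogen — an acyl halide.
The molecule carries an acyl chloride (-C(=O)Cl), whose atoms satisfy every constraint of the query, so the pattern matches.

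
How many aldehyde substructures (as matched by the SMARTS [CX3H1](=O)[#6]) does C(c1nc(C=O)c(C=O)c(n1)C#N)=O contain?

3

[CX3H1](=O)[#6] is the SMARTS for an aldehyde: an sp2 carbon with one H, double-bonded to O and single-bonded to carbon.
The molecule carries 3 separate instances of an aldehyde (-CHO) meeting every constraint; each maps to a distinct set of atoms, giving 3 matches.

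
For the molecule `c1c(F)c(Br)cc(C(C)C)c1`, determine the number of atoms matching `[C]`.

3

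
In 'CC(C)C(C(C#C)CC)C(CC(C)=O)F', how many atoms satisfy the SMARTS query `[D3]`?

5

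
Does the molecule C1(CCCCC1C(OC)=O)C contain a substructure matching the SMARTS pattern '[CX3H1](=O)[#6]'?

No

The pattern [CX3H1](=O)[#6] describes an sp2 carbon with one H, double-bonded to O and single-bonded to carbon — an aldehyde.
The closest candidate here is a methyl-ester group (-C(=O)OCH3), but the carbonyl carbon has H0, not H1. No other fragment satisfies the full query, so there is no match.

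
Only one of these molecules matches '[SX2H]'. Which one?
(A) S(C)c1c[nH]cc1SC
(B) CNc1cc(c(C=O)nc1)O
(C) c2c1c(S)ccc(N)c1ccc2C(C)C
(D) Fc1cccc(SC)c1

[SX2H] describes an aliphatic sulfur with two connections, one being H (a thiol).
(A) has a methylthio ether (-SCH3) but the sulfur has H0 (bonded to two carbons), not H1.
(B) has a hydroxyl group (-OH) but it is an -OH, not an -SH.
(C) contains a thiol (-SH), which satisfies every atom and bond constraint.
(D) has a methylthio ether (-SCH3) but the sulfur has H0 (bonded to two carbons), not H1.
So the answer is (C).

C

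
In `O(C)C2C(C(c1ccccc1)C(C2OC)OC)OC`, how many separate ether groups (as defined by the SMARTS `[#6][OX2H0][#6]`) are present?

[#6][OX2H0][#6] is the SMARTS for an ether: an aliphatic oxygen bridging two carbons with no H on the oxygen.
The molecule carries 4 separate instances of a methoxy ether (-OCH3) meeting every constraint; each maps to a distinct set of atoms, giving 4 matches.

4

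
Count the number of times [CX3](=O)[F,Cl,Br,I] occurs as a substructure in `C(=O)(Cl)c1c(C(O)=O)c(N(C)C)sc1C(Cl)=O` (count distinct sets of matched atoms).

2

[CX3](=O)[F,Cl,Br,I] is the SMARTS for an acyl halide: a carbonyl carbon bonded to a halogen.
The molecule carries 2 separate instances of an acyl chloride (-C(=O)Cl) meeting every constraint; each maps to a distinct set of atoms, giving 2 matches.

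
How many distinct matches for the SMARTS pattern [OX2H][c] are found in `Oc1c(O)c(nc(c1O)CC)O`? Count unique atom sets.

4

[OX2H][c] is the SMARTS for a phenol: a hydroxyl oxygen attached to an aromatic carbon.
The molecule carries 4 separate instances of a hydroxyl group (-OH) meeting every constraint; each maps to a distinct set of atoms, giving 4 matches.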